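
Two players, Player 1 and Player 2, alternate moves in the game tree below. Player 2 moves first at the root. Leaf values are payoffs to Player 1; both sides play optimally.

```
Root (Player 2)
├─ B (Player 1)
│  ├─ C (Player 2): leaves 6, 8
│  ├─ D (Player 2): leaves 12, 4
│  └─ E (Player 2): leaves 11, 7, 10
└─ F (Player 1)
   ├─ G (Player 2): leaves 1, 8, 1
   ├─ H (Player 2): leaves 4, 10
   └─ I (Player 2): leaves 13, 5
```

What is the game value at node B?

C: min(6, 8) = 6
D: min(12, 4) = 4
E: min(11, 7, 10) = 7
B: max(6, 4, 7) = 7

7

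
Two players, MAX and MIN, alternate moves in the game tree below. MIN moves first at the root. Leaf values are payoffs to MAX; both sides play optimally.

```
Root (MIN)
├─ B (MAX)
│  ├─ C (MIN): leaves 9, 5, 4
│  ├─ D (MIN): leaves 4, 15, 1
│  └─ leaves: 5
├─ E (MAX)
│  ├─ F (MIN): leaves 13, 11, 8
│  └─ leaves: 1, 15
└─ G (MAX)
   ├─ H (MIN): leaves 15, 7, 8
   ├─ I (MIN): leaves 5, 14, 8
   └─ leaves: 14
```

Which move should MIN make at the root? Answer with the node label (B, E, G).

C (MIN): min(9, 5, 4) = 4
D (MIN): min(4, 15, 1) = 1
B (MAX): max(4, 1, 5) = 5
F (MIN): min(13, 11, 8) = 8
E (MAX): max(8, 1, 15) = 15
H (MIN): min(15, 7, 8) = 7
I (MIN): min(5, 14, 8) = 5
G (MAX): max(7, 5, 14) = 14
Root (MIN): min(5, 15, 14) = 5
MIN picks the child with the lowest value: B (value 5).

B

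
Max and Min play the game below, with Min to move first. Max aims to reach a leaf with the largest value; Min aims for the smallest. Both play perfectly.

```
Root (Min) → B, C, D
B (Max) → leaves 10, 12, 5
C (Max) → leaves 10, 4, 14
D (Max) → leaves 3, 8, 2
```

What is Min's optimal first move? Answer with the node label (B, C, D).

B (Max): max(10, 12, 5) = 12
C (Max): max(10, 4, 14) = 14
D (Max): max(3, 8, 2) = 8
Root (Min): min(12, 14, 8) = 8
Min picks the child with the lowest value: D (value 8).

D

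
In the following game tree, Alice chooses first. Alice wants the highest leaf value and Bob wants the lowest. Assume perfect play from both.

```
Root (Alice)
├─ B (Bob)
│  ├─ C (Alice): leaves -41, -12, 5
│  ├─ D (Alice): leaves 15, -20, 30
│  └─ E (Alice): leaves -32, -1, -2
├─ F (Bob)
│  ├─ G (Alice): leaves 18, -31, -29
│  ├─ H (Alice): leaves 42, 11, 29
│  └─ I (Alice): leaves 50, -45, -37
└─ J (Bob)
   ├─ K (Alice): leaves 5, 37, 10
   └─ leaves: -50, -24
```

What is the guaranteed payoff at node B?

C: max(-41, -12, 5) = 5
D: max(15, -20, 30) = 30
E: max(-32, -1, -2) = -1
B: min(5, 30, -1) = -1

-1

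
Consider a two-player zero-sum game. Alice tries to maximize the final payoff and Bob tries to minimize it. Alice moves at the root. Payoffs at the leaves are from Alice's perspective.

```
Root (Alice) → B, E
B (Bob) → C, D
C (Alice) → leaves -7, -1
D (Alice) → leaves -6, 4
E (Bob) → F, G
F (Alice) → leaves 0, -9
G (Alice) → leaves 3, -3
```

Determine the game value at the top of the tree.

0

C (Alice): max(-7, -1) = -1
D (Alice): max(-6, 4) = 4
B (Bob): min(-1, 4) = -1
F (Alice): max(0, -9) = 0
G (Alice): max(3, -3) = 3
E (Bob): min(0, 3) = 0
Root (Alice): max(-1, 0) = 0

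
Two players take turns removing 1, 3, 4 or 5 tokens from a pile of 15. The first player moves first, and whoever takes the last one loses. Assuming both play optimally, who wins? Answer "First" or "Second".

i:   0  1  2  3  4  5  6  7  8  9 10 11 12 13 14 15
     W  L  W  L  W  W  W  W  W  L  W  L  W  W  W  W
Position 15 is W, so the first player wins.

First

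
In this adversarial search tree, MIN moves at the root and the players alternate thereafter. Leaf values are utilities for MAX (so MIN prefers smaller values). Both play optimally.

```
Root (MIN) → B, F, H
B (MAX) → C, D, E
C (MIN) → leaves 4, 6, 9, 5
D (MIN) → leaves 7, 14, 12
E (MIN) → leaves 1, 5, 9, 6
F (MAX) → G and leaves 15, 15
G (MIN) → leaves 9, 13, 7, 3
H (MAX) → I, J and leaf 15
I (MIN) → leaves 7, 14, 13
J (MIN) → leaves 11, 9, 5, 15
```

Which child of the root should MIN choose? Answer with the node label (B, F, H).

B

C (MIN): min(4, 6, 9, 5) = 4
D (MIN): min(7, 14, 12) = 7
E (MIN): min(1, 5, 9, 6) = 1
B (MAX): max(4, 7, 1) = 7
G (MIN): min(9, 13, 7, 3) = 3
F (MAX): max(3, 15, 15) = 15
I (MIN): min(7, 14, 13) = 7
J (MIN): min(11, 9, 5, 15) = 5
H (MAX): max(7, 5, 15) = 15
Root (MIN): min(7, 15, 15) = 7
MIN picks the child with the lowest value: B (value 7).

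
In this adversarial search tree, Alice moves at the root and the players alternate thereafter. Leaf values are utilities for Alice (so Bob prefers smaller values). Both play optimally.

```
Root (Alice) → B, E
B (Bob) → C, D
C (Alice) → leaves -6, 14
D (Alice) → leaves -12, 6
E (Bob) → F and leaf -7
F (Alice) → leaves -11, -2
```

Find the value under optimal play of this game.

6

C (Alice): max(-6, 14) = 14
D (Alice): max(-12, 6) = 6
B (Bob): min(14, 6) = 6
F (Alice): max(-11, -2) = -2
E (Bob): min(-2, -7) = -7
Root (Alice): max(6, -7) = 6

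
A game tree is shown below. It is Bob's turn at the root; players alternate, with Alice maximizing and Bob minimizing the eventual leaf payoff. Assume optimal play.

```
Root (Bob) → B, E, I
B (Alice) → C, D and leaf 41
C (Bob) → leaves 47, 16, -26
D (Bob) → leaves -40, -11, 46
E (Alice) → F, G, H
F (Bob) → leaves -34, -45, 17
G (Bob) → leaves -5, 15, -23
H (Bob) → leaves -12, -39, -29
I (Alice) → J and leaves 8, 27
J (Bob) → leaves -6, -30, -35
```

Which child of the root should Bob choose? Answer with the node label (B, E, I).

C (Bob): min(47, 16, -26) = -26
D (Bob): min(-40, -11, 46) = -40
B (Alice): max(-26, -40, 41) = 41
F (Bob): min(-34, -45, 17) = -45
G (Bob): min(-5, 15, -23) = -23
H (Bob): min(-12, -39, -29) = -39
E (Alice): max(-45, -23, -39) = -23
J (Bob): min(-6, -30, -35) = -35
I (Alice): max(-35, 8, 27) = 27
Root (Bob): min(41, -23, 27) = -23
Bob picks the child with the lowest value: E (value -23).

E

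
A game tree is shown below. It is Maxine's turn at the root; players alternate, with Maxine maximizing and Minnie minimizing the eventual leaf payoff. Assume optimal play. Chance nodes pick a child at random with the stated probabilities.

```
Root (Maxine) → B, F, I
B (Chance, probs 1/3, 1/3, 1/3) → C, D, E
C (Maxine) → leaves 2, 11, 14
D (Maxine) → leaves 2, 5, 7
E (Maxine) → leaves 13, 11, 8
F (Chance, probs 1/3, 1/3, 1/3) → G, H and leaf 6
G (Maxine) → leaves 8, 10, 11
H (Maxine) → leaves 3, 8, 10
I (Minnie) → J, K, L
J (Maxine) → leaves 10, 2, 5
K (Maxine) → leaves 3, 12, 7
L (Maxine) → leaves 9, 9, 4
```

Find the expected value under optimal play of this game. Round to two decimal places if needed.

11.33

C (Maxine): max(2, 11, 14) = 14
D (Maxine): max(2, 5, 7) = 7
E (Maxine): max(13, 11, 8) = 13
B (Chance): 1/3·14 + 1/3·7 + 1/3·13 = 11.33
G (Maxine): max(8, 10, 11) = 11
H (Maxine): max(3, 8, 10) = 10
F (Chance): 1/3·11 + 1/3·10 + 1/3·6 = 9
J (Maxine): max(10, 2, 5) = 10
K (Maxine): max(3, 12, 7) = 12
L (Maxine): max(9, 9, 4) = 9
I (Minnie): min(10, 12, 9) = 9
Root (Maxine): max(11.33, 9, 9) = 11.33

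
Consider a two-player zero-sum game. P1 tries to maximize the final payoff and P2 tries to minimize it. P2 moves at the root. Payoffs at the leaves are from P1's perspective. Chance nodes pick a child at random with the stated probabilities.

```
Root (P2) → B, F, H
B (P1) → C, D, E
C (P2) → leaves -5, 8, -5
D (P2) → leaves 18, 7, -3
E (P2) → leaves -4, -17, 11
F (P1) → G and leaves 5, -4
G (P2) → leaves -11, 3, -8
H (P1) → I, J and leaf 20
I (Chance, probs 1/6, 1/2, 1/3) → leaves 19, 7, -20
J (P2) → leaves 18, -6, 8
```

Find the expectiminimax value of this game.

C (P2): min(-5, 8, -5) = -5
D (P2): min(18, 7, -3) = -3
E (P2): min(-4, -17, 11) = -17
B (P1): max(-5, -3, -17) = -3
G (P2): min(-11, 3, -8) = -11
F (P1): max(-11, 5, -4) = 5
I (Chance): 1/6·19 + 1/2·7 + 1/3·-20 = 0
J (P2): min(18, -6, 8) = -6
H (P1): max(0, -6, 20) = 20
Root (P2): min(-3, 5, 20) = -3

-3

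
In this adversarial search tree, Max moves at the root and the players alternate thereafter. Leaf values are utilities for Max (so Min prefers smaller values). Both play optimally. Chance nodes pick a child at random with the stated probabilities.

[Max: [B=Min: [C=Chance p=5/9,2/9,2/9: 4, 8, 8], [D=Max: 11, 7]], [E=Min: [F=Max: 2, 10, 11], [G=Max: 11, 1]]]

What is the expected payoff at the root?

11

C (Chance): 5/9·4 + 2/9·8 + 2/9·8 = 5.78
D (Max): max(11, 7) = 11
B (Min): min(5.78, 11) = 5.78
F (Max): max(2, 10, 11) = 11
G (Max): max(11, 1) = 11
E (Min): min(11, 11) = 11
Root (Max): max(5.78, 11) = 11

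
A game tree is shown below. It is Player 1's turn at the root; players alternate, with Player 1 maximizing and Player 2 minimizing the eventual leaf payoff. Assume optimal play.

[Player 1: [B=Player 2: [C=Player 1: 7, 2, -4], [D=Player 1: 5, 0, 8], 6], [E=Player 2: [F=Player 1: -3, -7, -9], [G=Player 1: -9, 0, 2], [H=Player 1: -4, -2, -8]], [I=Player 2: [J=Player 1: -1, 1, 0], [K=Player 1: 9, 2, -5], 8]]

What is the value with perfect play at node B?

C: max(7, 2, -4) = 7
D: max(5, 0, 8) = 8
B: min(7, 8, 6) = 6

6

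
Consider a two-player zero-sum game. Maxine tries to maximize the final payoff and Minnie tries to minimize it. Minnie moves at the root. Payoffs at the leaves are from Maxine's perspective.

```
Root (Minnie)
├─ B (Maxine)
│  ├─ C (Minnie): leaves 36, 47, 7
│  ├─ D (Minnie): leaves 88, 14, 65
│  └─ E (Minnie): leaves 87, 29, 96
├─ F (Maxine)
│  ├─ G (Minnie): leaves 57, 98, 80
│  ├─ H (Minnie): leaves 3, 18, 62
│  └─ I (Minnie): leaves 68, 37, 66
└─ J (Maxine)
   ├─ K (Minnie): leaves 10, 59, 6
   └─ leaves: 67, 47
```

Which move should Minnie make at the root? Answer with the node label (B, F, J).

B

C (Minnie): min(36, 47, 7) = 7
D (Minnie): min(88, 14, 65) = 14
E (Minnie): min(87, 29, 96) = 29
B (Maxine): max(7, 14, 29) = 29
G (Minnie): min(57, 98, 80) = 57
H (Minnie): min(3, 18, 62) = 3
I (Minnie): min(68, 37, 66) = 37
F (Maxine): max(57, 3, 37) = 57
K (Minnie): min(10, 59, 6) = 6
J (Maxine): max(6, 67, 47) = 67
Root (Minnie): min(29, 57, 67) = 29
Minnie picks the child with the lowest value: B (value 29).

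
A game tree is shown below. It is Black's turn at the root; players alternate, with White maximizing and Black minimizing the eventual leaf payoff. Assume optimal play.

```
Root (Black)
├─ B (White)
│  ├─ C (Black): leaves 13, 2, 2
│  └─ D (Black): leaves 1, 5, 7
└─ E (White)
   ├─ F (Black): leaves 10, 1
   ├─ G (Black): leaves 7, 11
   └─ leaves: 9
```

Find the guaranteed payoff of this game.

2

C (Black): min(13, 2, 2) = 2
D (Black): min(1, 5, 7) = 1
B (White): max(2, 1) = 2
F (Black): min(10, 1) = 1
G (Black): min(7, 11) = 7
E (White): max(1, 7, 9) = 9
Root (Black): min(2, 9) = 2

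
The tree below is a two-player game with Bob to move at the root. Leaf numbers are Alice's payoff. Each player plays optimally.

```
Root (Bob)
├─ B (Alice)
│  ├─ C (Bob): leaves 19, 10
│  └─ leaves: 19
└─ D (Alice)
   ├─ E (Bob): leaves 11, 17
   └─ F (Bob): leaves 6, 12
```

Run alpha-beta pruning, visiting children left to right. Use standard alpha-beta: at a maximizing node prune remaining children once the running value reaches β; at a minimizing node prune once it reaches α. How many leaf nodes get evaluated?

6

C [α=-∞,β=+∞]: v=10
B [α=-∞,β=+∞]: v=19
E [α=-∞,β=19]: v=11
F [α=11,β=19]: v=6 after child 1 ≤ α → α-cutoff, skip 1
D [α=-∞,β=19]: v=11
Root [α=-∞,β=+∞]: v=11
Leaves evaluated: 6 of 7.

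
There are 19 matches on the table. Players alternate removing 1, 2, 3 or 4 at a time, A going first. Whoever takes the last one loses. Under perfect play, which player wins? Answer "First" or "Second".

First

Compute winning (W) and losing (L) positions by backward induction:
i:   0  1  2  3  4  5  6  7  8  9 10 11 12 13 14 15 16 17 18 19
     W  L  W  W  W  W  L  W  W  W  W  L  W  W  W  W  L  W  W  W
Position 19 is W, so the first player wins.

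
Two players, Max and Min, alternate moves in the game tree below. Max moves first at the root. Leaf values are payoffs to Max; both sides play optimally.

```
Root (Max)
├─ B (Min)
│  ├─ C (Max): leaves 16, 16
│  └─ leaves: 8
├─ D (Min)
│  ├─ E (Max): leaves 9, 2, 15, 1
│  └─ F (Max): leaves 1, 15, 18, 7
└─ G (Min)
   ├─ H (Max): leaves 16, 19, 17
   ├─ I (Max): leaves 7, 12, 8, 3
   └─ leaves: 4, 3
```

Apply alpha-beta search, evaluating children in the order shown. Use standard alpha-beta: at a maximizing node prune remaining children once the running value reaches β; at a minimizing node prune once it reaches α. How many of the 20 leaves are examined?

C [α=-∞,β=+∞]: v=16
B [α=-∞,β=+∞]: v=8
E [α=8,β=+∞]: v=15
F [α=8,β=15]: v=15 after child 2 ≥ β → β-cutoff, skip 2
D [α=8,β=+∞]: v=15
H [α=15,β=+∞]: v=19
I [α=15,β=19]: v=12
G [α=15,β=+∞]: v=12 after child 2 ≤ α → α-cutoff, skip 2
Root [α=-∞,β=+∞]: v=15
Leaves evaluated: 16 of 20.

16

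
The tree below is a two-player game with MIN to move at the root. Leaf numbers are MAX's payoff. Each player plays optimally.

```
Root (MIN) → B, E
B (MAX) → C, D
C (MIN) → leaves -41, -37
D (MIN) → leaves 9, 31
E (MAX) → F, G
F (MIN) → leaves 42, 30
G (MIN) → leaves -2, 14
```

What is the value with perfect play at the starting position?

9

C (MIN): min(-41, -37) = -41
D (MIN): min(9, 31) = 9
B (MAX): max(-41, 9) = 9
F (MIN): min(42, 30) = 30
G (MIN): min(-2, 14) = -2
E (MAX): max(30, -2) = 30
Root (MIN): min(9, 30) = 9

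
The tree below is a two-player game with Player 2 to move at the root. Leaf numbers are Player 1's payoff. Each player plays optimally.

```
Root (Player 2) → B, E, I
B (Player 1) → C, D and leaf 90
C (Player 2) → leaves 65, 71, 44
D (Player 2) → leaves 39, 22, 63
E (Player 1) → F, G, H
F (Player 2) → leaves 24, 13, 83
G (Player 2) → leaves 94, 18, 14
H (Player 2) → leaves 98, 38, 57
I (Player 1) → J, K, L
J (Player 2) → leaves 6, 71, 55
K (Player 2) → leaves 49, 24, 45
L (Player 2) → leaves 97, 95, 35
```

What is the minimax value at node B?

C: min(65, 71, 44) = 44
D: min(39, 22, 63) = 22
B: max(44, 22, 90) = 90

90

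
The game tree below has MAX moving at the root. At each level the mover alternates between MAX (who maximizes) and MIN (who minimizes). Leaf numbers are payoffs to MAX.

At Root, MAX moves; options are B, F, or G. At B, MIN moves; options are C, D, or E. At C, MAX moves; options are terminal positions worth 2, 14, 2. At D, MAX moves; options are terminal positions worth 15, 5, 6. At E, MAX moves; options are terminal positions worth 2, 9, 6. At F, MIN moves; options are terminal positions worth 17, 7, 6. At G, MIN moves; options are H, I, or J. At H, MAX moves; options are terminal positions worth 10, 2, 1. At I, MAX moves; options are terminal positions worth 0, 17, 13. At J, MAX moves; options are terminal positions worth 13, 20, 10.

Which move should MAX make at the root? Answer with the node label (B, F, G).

G

C (MAX): max(2, 14, 2) = 14
D (MAX): max(15, 5, 6) = 15
E (MAX): max(2, 9, 6) = 9
B (MIN): min(14, 15, 9) = 9
F (MIN): min(17, 7, 6) = 6
H (MAX): max(10, 2, 1) = 10
I (MAX): max(0, 17, 13) = 17
J (MAX): max(13, 20, 10) = 20
G (MIN): min(10, 17, 20) = 10
Root (MAX): max(9, 6, 10) = 10
MAX picks the child with the highest value: G (value 10).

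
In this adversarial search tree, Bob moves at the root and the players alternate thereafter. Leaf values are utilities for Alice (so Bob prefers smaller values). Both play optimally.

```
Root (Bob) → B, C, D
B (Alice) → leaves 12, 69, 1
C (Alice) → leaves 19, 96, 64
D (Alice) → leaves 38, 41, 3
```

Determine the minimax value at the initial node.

41

B (Alice): max(12, 69, 1) = 69
C (Alice): max(19, 96, 64) = 96
D (Alice): max(38, 41, 3) = 41
Root (Bob): min(69, 96, 41) = 41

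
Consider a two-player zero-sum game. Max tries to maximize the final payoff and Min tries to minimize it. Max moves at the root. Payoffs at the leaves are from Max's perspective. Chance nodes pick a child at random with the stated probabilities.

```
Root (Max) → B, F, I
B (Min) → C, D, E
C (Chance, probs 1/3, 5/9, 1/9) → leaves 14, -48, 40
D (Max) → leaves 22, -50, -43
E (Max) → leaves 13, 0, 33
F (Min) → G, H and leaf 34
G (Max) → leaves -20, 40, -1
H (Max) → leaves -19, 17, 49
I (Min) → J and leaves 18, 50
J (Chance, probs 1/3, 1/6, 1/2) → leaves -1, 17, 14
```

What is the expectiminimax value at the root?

34

C (Chance): 1/3·14 + 5/9·-48 + 1/9·40 = -17.56
D (Max): max(22, -50, -43) = 22
E (Max): max(13, 0, 33) = 33
B (Min): min(-17.56, 22, 33) = -17.56
G (Max): max(-20, 40, -1) = 40
H (Max): max(-19, 17, 49) = 49
F (Min): min(40, 49, 34) = 34
J (Chance): 1/3·-1 + 1/6·17 + 1/2·14 = 9.5
I (Min): min(9.5, 18, 50) = 9.5
Root (Max): max(-17.56, 34, 9.5) = 34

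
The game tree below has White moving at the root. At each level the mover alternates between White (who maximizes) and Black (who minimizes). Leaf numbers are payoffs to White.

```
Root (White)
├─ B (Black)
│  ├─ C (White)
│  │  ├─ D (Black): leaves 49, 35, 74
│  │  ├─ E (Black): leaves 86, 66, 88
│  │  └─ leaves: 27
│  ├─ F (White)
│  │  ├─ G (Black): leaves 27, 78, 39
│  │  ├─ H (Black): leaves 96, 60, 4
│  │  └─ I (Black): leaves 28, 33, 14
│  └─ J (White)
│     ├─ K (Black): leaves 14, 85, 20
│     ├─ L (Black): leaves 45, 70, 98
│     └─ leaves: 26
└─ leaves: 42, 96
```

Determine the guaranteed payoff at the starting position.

96

D (Black): min(49, 35, 74) = 35
E (Black): min(86, 66, 88) = 66
C (White): max(35, 66, 27) = 66
G (Black): min(27, 78, 39) = 27
H (Black): min(96, 60, 4) = 4
I (Black): min(28, 33, 14) = 14
F (White): max(27, 4, 14) = 27
K (Black): min(14, 85, 20) = 14
L (Black): min(45, 70, 98) = 45
J (White): max(14, 45, 26) = 45
B (Black): min(66, 27, 45) = 27
Root (White): max(27, 42, 96) = 96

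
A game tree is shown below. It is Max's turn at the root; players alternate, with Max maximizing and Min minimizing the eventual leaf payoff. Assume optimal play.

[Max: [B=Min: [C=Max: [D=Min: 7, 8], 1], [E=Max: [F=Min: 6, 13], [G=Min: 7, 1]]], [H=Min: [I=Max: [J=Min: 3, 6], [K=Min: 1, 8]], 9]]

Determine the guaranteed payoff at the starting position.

6

D (Min): min(7, 8) = 7
C (Max): max(7, 1) = 7
F (Min): min(6, 13) = 6
G (Min): min(7, 1) = 1
E (Max): max(6, 1) = 6
B (Min): min(7, 6) = 6
J (Min): min(3, 6) = 3
K (Min): min(1, 8) = 1
I (Max): max(3, 1) = 3
H (Min): min(3, 9) = 3
Root (Max): max(6, 3) = 6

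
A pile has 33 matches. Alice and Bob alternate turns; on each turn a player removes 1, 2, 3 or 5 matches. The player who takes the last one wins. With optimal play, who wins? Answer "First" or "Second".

First

Compute winning (W) and losing (L) positions by backward induction:
i:   0  1  2  3  4  5  6  7  8  9 10 11 12 13 14 15 16 17 18 19 20 21 22 23 24 25 26 27 28 29 30 31 32 33
     L  W  W  W  L  W  W  W  L  W  W  W  L  W  W  W  L  W  W  W  L  W  W  W  L  W  W  W  L  W  W  W  L  W
Position 33 is W, so the first player wins.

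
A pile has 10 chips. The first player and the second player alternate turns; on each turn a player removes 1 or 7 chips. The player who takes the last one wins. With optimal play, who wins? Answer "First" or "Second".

Second

Positions where the player to move wins (W) vs loses (L):
i:   0  1  2  3  4  5  6  7  8  9 10
     L  W  L  W  L  W  L  W  L  W  L
Position 10 is L, so the second player wins.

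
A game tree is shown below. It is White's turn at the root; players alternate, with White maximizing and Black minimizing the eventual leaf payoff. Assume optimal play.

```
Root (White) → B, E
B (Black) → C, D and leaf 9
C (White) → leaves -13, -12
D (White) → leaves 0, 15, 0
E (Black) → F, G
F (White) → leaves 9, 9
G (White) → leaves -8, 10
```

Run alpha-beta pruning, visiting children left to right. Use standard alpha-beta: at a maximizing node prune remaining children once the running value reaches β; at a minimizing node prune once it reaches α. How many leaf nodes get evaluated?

8

C [α=-∞,β=+∞]: v=-12
D [α=-∞,β=-12]: v=0 after child 1 ≥ β → β-cutoff, skip 2
B [α=-∞,β=+∞]: v=-12
F [α=-12,β=+∞]: v=9
G [α=-12,β=9]: v=10
E [α=-12,β=+∞]: v=9
Root [α=-∞,β=+∞]: v=9
Leaves evaluated: 8 of 10.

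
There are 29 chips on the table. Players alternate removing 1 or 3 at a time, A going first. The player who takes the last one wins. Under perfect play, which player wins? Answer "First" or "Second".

W/L table (W = player to move can force a win):
i:   0  1  2  3  4  5  6  7  8  9 10 11 12 13 14 15 16 17 18 19 20 21 22 23 24 25 26 27 28 29
     L  W  L  W  L  W  L  W  L  W  L  W  L  W  L  W  L  W  L  W  L  W  L  W  L  W  L  W  L  W
Position 29 is W, so the first player wins.

First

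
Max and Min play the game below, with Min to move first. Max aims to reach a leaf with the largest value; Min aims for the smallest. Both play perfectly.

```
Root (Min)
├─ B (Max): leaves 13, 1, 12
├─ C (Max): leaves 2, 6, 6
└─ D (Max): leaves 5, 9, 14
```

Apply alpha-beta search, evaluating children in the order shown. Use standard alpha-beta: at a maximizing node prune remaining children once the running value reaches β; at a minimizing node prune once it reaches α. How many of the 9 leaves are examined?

B [α=-∞,β=+∞]: v=13
C [α=-∞,β=13]: v=6
D [α=-∞,β=6]: v=9 after child 2 ≥ β → β-cutoff, skip 1
Root [α=-∞,β=+∞]: v=6
Leaves evaluated: 8 of 9.

8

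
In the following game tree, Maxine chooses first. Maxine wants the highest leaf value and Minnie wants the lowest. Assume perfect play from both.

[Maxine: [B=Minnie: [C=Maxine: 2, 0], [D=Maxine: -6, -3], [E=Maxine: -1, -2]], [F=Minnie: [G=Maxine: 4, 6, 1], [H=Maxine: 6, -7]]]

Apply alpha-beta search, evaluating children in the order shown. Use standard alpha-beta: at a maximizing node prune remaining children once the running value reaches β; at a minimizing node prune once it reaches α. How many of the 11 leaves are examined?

C [α=-∞,β=+∞]: v=2
D [α=-∞,β=2]: v=-3
E [α=-∞,β=-3]: v=-1 after child 1 ≥ β → β-cutoff, skip 1
B [α=-∞,β=+∞]: v=-3
G [α=-3,β=+∞]: v=6
H [α=-3,β=6]: v=6 after child 1 ≥ β → β-cutoff, skip 1
F [α=-3,β=+∞]: v=6
Root [α=-∞,β=+∞]: v=6
Leaves evaluated: 9 of 11.

9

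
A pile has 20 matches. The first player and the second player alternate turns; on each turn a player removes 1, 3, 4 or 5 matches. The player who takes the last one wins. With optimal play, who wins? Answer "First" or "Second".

Positions where the player to move wins (W) vs loses (L):
i:   0  1  2  3  4  5  6  7  8  9 10 11 12 13 14 15 16 17 18 19 20
     L  W  L  W  W  W  W  W  L  W  L  W  W  W  W  W  L  W  L  W  W
Position 20 is W, so the first player wins.

First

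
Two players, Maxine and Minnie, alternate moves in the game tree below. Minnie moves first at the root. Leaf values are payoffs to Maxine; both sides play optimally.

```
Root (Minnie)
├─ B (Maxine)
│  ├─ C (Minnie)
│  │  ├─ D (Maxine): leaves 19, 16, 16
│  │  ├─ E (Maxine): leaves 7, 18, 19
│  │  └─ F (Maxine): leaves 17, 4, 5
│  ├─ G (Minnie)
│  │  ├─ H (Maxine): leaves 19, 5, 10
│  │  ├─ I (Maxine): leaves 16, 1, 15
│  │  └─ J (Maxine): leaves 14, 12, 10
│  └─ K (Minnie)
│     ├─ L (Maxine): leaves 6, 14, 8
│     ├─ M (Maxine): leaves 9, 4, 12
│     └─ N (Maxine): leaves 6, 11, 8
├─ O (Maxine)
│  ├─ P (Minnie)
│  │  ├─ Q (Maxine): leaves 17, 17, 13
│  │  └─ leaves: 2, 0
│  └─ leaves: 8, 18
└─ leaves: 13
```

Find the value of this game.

D (Maxine): max(19, 16, 16) = 19
E (Maxine): max(7, 18, 19) = 19
F (Maxine): max(17, 4, 5) = 17
C (Minnie): min(19, 19, 17) = 17
H (Maxine): max(19, 5, 10) = 19
I (Maxine): max(16, 1, 15) = 16
J (Maxine): max(14, 12, 10) = 14
G (Minnie): min(19, 16, 14) = 14
L (Maxine): max(6, 14, 8) = 14
M (Maxine): max(9, 4, 12) = 12
N (Maxine): max(6, 11, 8) = 11
K (Minnie): min(14, 12, 11) = 11
B (Maxine): max(17, 14, 11) = 17
Q (Maxine): max(17, 17, 13) = 17
P (Minnie): min(17, 2, 0) = 0
O (Maxine): max(0, 8, 18) = 18
Root (Minnie): min(17, 18, 13) = 13

13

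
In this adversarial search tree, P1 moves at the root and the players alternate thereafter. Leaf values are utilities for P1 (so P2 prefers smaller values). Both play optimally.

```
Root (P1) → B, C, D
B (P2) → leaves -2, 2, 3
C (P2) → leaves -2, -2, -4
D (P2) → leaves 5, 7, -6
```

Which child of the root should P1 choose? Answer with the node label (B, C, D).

B (P2): min(-2, 2, 3) = -2
C (P2): min(-2, -2, -4) = -4
D (P2): min(5, 7, -6) = -6
Root (P1): max(-2, -4, -6) = -2
P1 picks the child with the highest value: B (value -2).

B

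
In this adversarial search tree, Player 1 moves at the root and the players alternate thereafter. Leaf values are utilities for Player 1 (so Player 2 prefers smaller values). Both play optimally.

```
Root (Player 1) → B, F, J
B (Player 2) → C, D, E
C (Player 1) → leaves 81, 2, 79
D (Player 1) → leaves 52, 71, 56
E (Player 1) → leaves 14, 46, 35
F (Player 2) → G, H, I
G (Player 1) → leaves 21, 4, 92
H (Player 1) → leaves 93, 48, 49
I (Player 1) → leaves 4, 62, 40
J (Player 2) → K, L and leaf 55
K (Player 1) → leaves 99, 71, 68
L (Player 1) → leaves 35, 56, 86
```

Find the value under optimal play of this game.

C (Player 1): max(81, 2, 79) = 81
D (Player 1): max(52, 71, 56) = 71
E (Player 1): max(14, 46, 35) = 46
B (Player 2): min(81, 71, 46) = 46
G (Player 1): max(21, 4, 92) = 92
H (Player 1): max(93, 48, 49) = 93
I (Player 1): max(4, 62, 40) = 62
F (Player 2): min(92, 93, 62) = 62
K (Player 1): max(99, 71, 68) = 99
L (Player 1): max(35, 56, 86) = 86
J (Player 2): min(99, 86, 55) = 55
Root (Player 1): max(46, 62, 55) = 62

62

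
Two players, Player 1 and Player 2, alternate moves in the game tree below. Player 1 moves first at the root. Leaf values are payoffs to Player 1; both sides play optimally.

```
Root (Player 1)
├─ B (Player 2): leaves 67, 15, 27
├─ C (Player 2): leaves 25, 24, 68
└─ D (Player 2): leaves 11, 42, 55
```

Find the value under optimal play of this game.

B (Player 2): min(67, 15, 27) = 15
C (Player 2): min(25, 24, 68) = 24
D (Player 2): min(11, 42, 55) = 11
Root (Player 1): max(15, 24, 11) = 24

24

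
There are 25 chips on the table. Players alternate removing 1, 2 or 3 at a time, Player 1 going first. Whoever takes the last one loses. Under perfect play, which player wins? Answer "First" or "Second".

Compute winning (W) and losing (L) positions by backward induction:
i:   0  1  2  3  4  5  6  7  8  9 10 11 12 13 14 15 16 17 18 19 20 21 22 23 24 25
     W  L  W  W  W  L  W  W  W  L  W  W  W  L  W  W  W  L  W  W  W  L  W  W  W  L
Position 25 is L, so the second player wins.

Second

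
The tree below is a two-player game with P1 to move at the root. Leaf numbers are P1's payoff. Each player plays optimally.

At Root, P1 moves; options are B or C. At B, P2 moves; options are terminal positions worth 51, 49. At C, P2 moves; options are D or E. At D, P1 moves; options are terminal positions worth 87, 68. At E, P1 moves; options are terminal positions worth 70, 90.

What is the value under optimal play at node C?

87

D: max(87, 68) = 87
E: max(70, 90) = 90
C: min(87, 90) = 87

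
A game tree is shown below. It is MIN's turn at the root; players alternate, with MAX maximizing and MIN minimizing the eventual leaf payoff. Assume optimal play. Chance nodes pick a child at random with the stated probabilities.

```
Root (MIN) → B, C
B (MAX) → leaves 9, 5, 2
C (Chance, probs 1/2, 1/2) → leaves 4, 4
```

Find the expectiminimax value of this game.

4

B (MAX): max(9, 5, 2) = 9
C (Chance): 1/2·4 + 1/2·4 = 4
Root (MIN): min(9, 4) = 4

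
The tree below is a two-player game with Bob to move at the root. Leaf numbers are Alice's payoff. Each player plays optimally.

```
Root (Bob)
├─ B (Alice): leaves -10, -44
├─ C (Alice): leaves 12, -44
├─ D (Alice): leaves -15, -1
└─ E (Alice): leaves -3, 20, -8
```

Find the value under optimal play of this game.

-10

B (Alice): max(-10, -44) = -10
C (Alice): max(12, -44) = 12
D (Alice): max(-15, -1) = -1
E (Alice): max(-3, 20, -8) = 20
Root (Bob): min(-10, 12, -1, 20) = -10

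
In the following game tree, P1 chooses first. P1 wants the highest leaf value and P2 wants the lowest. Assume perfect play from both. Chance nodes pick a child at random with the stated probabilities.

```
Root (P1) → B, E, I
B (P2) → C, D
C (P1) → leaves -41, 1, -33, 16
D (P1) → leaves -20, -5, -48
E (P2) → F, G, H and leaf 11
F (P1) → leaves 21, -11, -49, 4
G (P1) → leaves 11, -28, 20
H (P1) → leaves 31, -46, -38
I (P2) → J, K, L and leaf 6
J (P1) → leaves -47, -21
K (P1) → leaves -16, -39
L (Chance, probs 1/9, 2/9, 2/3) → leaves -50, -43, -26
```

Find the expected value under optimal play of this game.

C (P1): max(-41, 1, -33, 16) = 16
D (P1): max(-20, -5, -48) = -5
B (P2): min(16, -5) = -5
F (P1): max(21, -11, -49, 4) = 21
G (P1): max(11, -28, 20) = 20
H (P1): max(31, -46, -38) = 31
E (P2): min(21, 20, 31, 11) = 11
J (P1): max(-47, -21) = -21
K (P1): max(-16, -39) = -16
L (Chance): 1/9·-50 + 2/9·-43 + 2/3·-26 = -32.44
I (P2): min(-21, -16, -32.44, 6) = -32.44
Root (P1): max(-5, 11, -32.44) = 11

11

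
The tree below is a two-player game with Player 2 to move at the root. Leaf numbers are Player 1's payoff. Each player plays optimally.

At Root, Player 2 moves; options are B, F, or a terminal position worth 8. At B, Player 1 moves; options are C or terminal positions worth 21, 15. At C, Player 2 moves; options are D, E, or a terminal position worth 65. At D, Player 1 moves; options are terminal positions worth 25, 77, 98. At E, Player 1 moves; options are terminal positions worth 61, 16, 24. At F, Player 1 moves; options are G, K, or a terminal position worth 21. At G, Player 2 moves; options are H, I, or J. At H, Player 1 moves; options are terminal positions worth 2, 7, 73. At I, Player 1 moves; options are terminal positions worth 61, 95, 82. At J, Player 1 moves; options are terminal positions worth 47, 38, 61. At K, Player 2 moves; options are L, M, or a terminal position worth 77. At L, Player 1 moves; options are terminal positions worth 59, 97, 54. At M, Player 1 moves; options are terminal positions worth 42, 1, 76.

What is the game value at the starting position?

D (Player 1): max(25, 77, 98) = 98
E (Player 1): max(61, 16, 24) = 61
C (Player 2): min(98, 61, 65) = 61
B (Player 1): max(61, 21, 15) = 61
H (Player 1): max(2, 7, 73) = 73
I (Player 1): max(61, 95, 82) = 95
J (Player 1): max(47, 38, 61) = 61
G (Player 2): min(73, 95, 61) = 61
L (Player 1): max(59, 97, 54) = 97
M (Player 1): max(42, 1, 76) = 76
K (Player 2): min(97, 76, 77) = 76
F (Player 1): max(61, 76, 21) = 76
Root (Player 2): min(61, 76, 8) = 8

8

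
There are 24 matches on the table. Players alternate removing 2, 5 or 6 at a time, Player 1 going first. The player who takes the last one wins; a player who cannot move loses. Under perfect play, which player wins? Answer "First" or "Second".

First

Mark each pile size as W (mover wins) or L (mover loses):
i:   0  1  2  3  4  5  6  7  8  9 10 11 12 13 14 15 16 17 18 19 20 21 22 23 24
     L  L  W  W  L  W  W  W  L  W  W  L  L  W  W  L  W  W  W  L  W  W  L  L  W
Position 24 is W, so the first player wins.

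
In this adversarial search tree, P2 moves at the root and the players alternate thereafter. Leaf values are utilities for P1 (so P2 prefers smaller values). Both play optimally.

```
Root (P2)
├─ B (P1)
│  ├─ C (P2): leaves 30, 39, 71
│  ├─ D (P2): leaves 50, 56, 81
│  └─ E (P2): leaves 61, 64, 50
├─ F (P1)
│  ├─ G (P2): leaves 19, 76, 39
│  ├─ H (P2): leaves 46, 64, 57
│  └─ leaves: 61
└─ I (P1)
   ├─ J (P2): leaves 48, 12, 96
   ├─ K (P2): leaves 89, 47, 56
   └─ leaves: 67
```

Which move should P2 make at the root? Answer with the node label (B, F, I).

C (P2): min(30, 39, 71) = 30
D (P2): min(50, 56, 81) = 50
E (P2): min(61, 64, 50) = 50
B (P1): max(30, 50, 50) = 50
G (P2): min(19, 76, 39) = 19
H (P2): min(46, 64, 57) = 46
F (P1): max(19, 46, 61) = 61
J (P2): min(48, 12, 96) = 12
K (P2): min(89, 47, 56) = 47
I (P1): max(12, 47, 67) = 67
Root (P2): min(50, 61, 67) = 50
P2 picks the child with the lowest value: B (value 50).

B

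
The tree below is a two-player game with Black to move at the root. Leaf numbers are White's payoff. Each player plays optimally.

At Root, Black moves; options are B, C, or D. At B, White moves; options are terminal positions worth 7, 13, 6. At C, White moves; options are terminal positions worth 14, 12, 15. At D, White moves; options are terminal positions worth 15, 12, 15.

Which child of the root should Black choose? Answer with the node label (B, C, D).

B

B (White): max(7, 13, 6) = 13
C (White): max(14, 12, 15) = 15
D (White): max(15, 12, 15) = 15
Root (Black): min(13, 15, 15) = 13
Black picks the child with the lowest value: B (value 13).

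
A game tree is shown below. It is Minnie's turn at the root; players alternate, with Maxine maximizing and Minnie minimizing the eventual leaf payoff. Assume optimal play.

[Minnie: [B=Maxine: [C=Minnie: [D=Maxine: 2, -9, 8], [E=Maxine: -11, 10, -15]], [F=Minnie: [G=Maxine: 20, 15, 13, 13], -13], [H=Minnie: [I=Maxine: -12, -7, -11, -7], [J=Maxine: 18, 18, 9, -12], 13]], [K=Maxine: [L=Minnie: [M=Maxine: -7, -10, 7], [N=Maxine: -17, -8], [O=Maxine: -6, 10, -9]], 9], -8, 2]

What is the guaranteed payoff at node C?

D: max(2, -9, 8) = 8
E: max(-11, 10, -15) = 10
C: min(8, 10) = 8

8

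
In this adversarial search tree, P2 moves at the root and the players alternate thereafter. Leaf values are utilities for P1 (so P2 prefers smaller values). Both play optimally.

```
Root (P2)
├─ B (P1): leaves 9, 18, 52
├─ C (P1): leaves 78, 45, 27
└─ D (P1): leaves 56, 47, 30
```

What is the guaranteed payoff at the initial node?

B (P1): max(9, 18, 52) = 52
C (P1): max(78, 45, 27) = 78
D (P1): max(56, 47, 30) = 56
Root (P2): min(52, 78, 56) = 52

52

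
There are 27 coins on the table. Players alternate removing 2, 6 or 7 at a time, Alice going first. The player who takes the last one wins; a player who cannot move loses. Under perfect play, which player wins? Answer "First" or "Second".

Second

Mark each pile size as W (mover wins) or L (mover loses):
i:   0  1  2  3  4  5  6  7  8  9 10 11 12 13 14 15 16 17 18 19 20 21 22 23 24 25 26 27
     L  L  W  W  L  L  W  W  W  L  W  W  W  L  L  W  W  L  L  W  W  W  L  W  W  W  L  L
Position 27 is L, so the second player wins.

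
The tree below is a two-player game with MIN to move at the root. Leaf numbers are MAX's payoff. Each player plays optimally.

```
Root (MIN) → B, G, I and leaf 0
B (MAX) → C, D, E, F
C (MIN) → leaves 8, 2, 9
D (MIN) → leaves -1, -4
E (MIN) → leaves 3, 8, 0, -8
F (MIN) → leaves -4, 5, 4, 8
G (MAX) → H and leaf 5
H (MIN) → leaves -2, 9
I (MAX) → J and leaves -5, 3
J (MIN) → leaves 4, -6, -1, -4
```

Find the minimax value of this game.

0

C (MIN): min(8, 2, 9) = 2
D (MIN): min(-1, -4) = -4
E (MIN): min(3, 8, 0, -8) = -8
F (MIN): min(-4, 5, 4, 8) = -4
B (MAX): max(2, -4, -8, -4) = 2
H (MIN): min(-2, 9) = -2
G (MAX): max(-2, 5) = 5
J (MIN): min(4, -6, -1, -4) = -6
I (MAX): max(-6, -5, 3) = 3
Root (MIN): min(2, 5, 3, 0) = 0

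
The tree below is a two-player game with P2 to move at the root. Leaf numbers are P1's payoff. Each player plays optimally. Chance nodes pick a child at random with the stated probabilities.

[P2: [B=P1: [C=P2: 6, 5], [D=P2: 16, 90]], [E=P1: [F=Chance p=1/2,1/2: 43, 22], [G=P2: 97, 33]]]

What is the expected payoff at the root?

C (P2): min(6, 5) = 5
D (P2): min(16, 90) = 16
B (P1): max(5, 16) = 16
F (Chance): 1/2·43 + 1/2·22 = 32.5
G (P2): min(97, 33) = 33
E (P1): max(32.5, 33) = 33
Root (P2): min(16, 33) = 16

16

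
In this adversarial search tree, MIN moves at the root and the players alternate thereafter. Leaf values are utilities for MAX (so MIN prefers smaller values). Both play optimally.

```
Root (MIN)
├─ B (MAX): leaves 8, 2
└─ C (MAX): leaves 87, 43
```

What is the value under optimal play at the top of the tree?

B (MAX): max(8, 2) = 8
C (MAX): max(87, 43) = 87
Root (MIN): min(8, 87) = 8

8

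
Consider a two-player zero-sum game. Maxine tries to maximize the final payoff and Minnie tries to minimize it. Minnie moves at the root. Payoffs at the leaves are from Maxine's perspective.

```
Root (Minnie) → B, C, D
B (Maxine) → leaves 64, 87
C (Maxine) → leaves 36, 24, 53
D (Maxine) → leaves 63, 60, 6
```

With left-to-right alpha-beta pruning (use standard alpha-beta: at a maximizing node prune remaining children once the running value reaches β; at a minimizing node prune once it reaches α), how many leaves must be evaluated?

B [α=-∞,β=+∞]: v=87
C [α=-∞,β=87]: v=53
D [α=-∞,β=53]: v=63 after child 1 ≥ β → β-cutoff, skip 2
Root [α=-∞,β=+∞]: v=53
Leaves evaluated: 6 of 8.

6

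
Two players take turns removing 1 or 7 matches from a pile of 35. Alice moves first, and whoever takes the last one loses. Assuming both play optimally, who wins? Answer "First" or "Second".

i:   0  1  2  3  4  5  6  7  8  9 10 11 12 13 14 15 16 17 18 19 20 21 22 23 24 25 26 27 28 29 30 31 32 33 34 35
     W  L  W  L  W  L  W  L  W  L  W  L  W  L  W  L  W  L  W  L  W  L  W  L  W  L  W  L  W  L  W  L  W  L  W  L
Position 35 is L, so the second player wins.

Second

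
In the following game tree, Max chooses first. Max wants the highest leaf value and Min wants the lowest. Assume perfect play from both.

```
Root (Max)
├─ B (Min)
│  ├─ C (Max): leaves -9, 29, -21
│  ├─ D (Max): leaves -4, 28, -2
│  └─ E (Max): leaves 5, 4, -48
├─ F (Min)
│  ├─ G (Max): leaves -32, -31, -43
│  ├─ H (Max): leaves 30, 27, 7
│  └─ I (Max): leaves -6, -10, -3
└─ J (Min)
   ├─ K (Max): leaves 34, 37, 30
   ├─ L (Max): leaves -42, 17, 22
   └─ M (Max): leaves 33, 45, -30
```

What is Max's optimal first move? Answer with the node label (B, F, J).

J

C (Max): max(-9, 29, -21) = 29
D (Max): max(-4, 28, -2) = 28
E (Max): max(5, 4, -48) = 5
B (Min): min(29, 28, 5) = 5
G (Max): max(-32, -31, -43) = -31
H (Max): max(30, 27, 7) = 30
I (Max): max(-6, -10, -3) = -3
F (Min): min(-31, 30, -3) = -31
K (Max): max(34, 37, 30) = 37
L (Max): max(-42, 17, 22) = 22
M (Max): max(33, 45, -30) = 45
J (Min): min(37, 22, 45) = 22
Root (Max): max(5, -31, 22) = 22
Max picks the child with the highest value: J (value 22).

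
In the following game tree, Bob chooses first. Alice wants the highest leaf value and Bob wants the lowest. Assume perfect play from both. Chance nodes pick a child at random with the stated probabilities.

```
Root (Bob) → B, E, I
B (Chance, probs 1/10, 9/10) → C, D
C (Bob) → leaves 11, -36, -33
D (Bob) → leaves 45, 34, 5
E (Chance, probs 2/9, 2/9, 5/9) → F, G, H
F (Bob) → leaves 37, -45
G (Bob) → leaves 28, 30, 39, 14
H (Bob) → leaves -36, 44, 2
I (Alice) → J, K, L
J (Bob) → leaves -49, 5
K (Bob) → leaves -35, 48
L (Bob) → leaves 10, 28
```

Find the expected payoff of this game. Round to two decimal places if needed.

C (Bob): min(11, -36, -33) = -36
D (Bob): min(45, 34, 5) = 5
B (Chance): 1/10·-36 + 9/10·5 = 0.9
F (Bob): min(37, -45) = -45
G (Bob): min(28, 30, 39, 14) = 14
H (Bob): min(-36, 44, 2) = -36
E (Chance): 2/9·-45 + 2/9·14 + 5/9·-36 = -26.89
J (Bob): min(-49, 5) = -49
K (Bob): min(-35, 48) = -35
L (Bob): min(10, 28) = 10
I (Alice): max(-49, -35, 10) = 10
Root (Bob): min(0.9, -26.89, 10) = -26.89

-26.89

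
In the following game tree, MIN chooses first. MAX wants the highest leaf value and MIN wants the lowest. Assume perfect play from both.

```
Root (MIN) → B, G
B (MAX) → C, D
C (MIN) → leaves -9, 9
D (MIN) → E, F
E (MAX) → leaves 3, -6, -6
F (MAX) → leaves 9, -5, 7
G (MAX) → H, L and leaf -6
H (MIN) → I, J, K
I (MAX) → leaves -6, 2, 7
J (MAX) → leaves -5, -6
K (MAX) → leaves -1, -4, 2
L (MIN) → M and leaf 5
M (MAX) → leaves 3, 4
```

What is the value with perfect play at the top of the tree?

3

C (MIN): min(-9, 9) = -9
E (MAX): max(3, -6, -6) = 3
F (MAX): max(9, -5, 7) = 9
D (MIN): min(3, 9) = 3
B (MAX): max(-9, 3) = 3
I (MAX): max(-6, 2, 7) = 7
J (MAX): max(-5, -6) = -5
K (MAX): max(-1, -4, 2) = 2
H (MIN): min(7, -5, 2) = -5
M (MAX): max(3, 4) = 4
L (MIN): min(4, 5) = 4
G (MAX): max(-5, 4, -6) = 4
Root (MIN): min(3, 4) = 3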